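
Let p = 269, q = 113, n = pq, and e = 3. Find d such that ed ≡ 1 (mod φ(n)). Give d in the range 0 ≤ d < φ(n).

φ(n) = (p−1)(q−1) = 268·112 = 30016.
Need d with 3·d ≡ 1 (mod 30016). Apply the extended Euclidean algorithm:
30016 = 10005×3 + 1
3 = 3×1 + 0
Back-substitute:
1 = 30016 − 10005·3
So 3·(-10005) ≡ 1 (mod 30016), hence d ≡ -10005 ≡ 20011 (mod 30016).

20011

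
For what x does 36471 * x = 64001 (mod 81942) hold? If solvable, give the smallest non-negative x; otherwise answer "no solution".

gcd(36471, 81942):
81942 = 2*36471 + 9000
36471 = 4*9000 + 471
9000 = 19*471 + 51
471 = 9*51 + 12
51 = 4*12 + 3
12 = 4*3 + 0
gcd = 3, but 3 ∤ 64001, so the congruence has no solution.

no solution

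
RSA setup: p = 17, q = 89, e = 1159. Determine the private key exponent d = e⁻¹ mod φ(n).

φ(n) = (p−1)(q−1) = 16·88 = 1408.
Need d with 1159·d ≡ 1 (mod 1408). Apply the extended Euclidean algorithm:
1408 = 1×1159 + 249
1159 = 4×249 + 163
249 = 1×163 + 86
163 = 1×86 + 77
86 = 1×77 + 9
77 = 8×9 + 5
9 = 1×5 + 4
5 = 1×4 + 1
4 = 4×1 + 0
Back-substitute:
1 = 5 − 4
1 = −9 + 2·5
1 = 2·77 − 17·9
1 = −17·86 + 19·77
1 = 19·163 − 36·86
1 = −36·249 + 55·163
1 = 55·1159 − 256·249
1 = −256·1408 + 311·1159
So 1159·311 ≡ 1 (mod 1408), hence d = 311.

311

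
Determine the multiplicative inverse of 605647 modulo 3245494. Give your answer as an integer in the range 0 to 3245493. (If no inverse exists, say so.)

Compute gcd(605647, 3245494):
3245494 = 5×605647 + 217259
605647 = 2×217259 + 171129
217259 = 1×171129 + 46130
171129 = 3×46130 + 32739
46130 = 1×32739 + 13391
32739 = 2×13391 + 5957
13391 = 2×5957 + 1477
5957 = 4×1477 + 49
1477 = 30×49 + 7
49 = 7×7 + 0
Since gcd = 7 > 1, 605647 is not a unit mod 3245494.

no inverse exists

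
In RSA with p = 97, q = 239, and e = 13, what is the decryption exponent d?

φ(n) = (p−1)(q−1) = 96·238 = 22848.
Need d with 13·d ≡ 1 (mod 22848). Apply the extended Euclidean algorithm:
22848 = 1757×13 + 7
13 = 1×7 + 6
7 = 1×6 + 1
6 = 6×1 + 0
Back-substitute:
1 = 7 − 6
1 = −13 + 2·7
1 = 2·22848 − 3515·13
So 13·(-3515) ≡ 1 (mod 22848), hence d ≡ -3515 ≡ 19333 (mod 22848).

19333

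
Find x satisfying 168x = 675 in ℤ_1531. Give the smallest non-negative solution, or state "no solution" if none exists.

1453

First find gcd(168, 1531):
1531 = 9·168 + 19
168 = 8·19 + 16
19 = 1·16 + 3
16 = 5·3 + 1
3 = 3·1 + 0
gcd = 1, so a unique solution mod 1531 exists.
Back-substitute for the Bézout coefficients:
1 = 16 − 5·3
1 = −5·19 + 6·16
1 = 6·168 − 53·19
1 = −53·1531 + 483·168
So 168·(483) ≡ 1 (mod 1531), giving 168⁻¹ ≡ 483.
x ≡ 168⁻¹·675 ≡ 483·675 ≡ 1453 (mod 1531).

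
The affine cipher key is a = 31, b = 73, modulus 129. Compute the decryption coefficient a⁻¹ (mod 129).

gcd(129, 31) by repeated division:
129 = 4×31 + 5
31 = 6×5 + 1
5 = 5×1 + 0
gcd = 1, so the inverse exists. Back-substitute:
1 = 31 − 6·5
1 = −6·129 + 25·31
So 31·25 ≡ 1 (mod 129).

25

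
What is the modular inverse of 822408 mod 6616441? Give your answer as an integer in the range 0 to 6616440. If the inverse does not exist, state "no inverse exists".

1484815

gcd(6616441, 822408) by repeated division:
6616441 = 8×822408 + 37177
822408 = 22×37177 + 4514
37177 = 8×4514 + 1065
4514 = 4×1065 + 254
1065 = 4×254 + 49
254 = 5×49 + 9
49 = 5×9 + 4
9 = 2×4 + 1
4 = 4×1 + 0
gcd = 1, so the inverse exists. Back-substitute:
1 = 9 − 2·4
1 = −2·49 + 11·9
1 = 11·254 − 57·49
1 = −57·1065 + 239·254
1 = 239·4514 − 1013·1065
1 = −1013·37177 + 8343·4514
1 = 8343·822408 − 184559·37177
1 = −184559·6616441 + 1484815·822408
So 822408·1484815 ≡ 1 (mod 6616441).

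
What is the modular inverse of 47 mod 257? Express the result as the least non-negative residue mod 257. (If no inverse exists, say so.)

Extended Euclidean algorithm:
257 = 5*47 + 22
47 = 2*22 + 3
22 = 7*3 + 1
3 = 3*1 + 0
The gcd is 1. Working backward:
1 = 22 − 7·3
1 = −7·47 + 15·22
1 = 15·257 − 82·47
Hence 47⁻¹ ≡ -82 ≡ 175 (mod 257).

175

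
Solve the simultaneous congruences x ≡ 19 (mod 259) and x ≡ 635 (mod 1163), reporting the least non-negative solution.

106468

Write x = 19 + 259·k. Then 259·k ≡ 635 − 19 ≡ 616 (mod 1163).
Need 259⁻¹ mod 1163. Extended Euclid on (1163, 259):
1163 = 4·259 + 127
259 = 2·127 + 5
127 = 25·5 + 2
5 = 2·2 + 1
2 = 2·1 + 0
Back-substitute:
1 = 5 − 2·2
1 = −2·127 + 51·5
1 = 51·259 − 104·127
1 = −104·1163 + 467·259
259⁻¹ ≡ 467 (mod 1163), so k ≡ 467·616 ≡ 411 (mod 1163).
x = 19 + 259·411 = 106468.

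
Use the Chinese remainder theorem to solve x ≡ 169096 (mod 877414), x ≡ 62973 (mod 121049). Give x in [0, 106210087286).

Write x = 169096 + 877414·k. Then 877414·k ≡ 62973 − 169096 ≡ 14926 (mod 121049).
Need 877414⁻¹ mod 121049. Extended Euclid on (121049, 30071):
121049 = 4*30071 + 765
30071 = 39*765 + 236
765 = 3*236 + 57
236 = 4*57 + 8
57 = 7*8 + 1
8 = 8*1 + 0
Back-substitute:
1 = 57 − 7·8
1 = −7·236 + 29·57
1 = 29·765 − 94·236
1 = −94·30071 + 3695·765
1 = 3695·121049 − 14874·30071
877414⁻¹ ≡ 106175 (mod 121049), so k ≡ 106175·14926 ≡ 115591 (mod 121049).
x = 169096 + 877414·115591 = 101421330770.

101421330770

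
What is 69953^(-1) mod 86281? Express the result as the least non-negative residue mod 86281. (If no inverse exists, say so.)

no inverse exists

Euclidean algorithm on 86281, 69953:
86281 = 1×69953 + 16328
69953 = 4×16328 + 4641
16328 = 3×4641 + 2405
4641 = 1×2405 + 2236
2405 = 1×2236 + 169
2236 = 13×169 + 39
169 = 4×39 + 13
39 = 3×13 + 0
Since gcd = 13 > 1, 69953 is not a unit mod 86281.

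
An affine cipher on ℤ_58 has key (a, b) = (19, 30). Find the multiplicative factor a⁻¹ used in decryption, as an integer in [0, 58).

55

gcd(58, 19) by repeated division:
58 = 3·19 + 1
19 = 19·1 + 0
Since gcd(19, 58) = 1, back-substitute to write 1 as a combination:
1 = 58 − 3·19
So 19·(-3) ≡ 1 (mod 58), and -3 ≡ 55 (mod 58).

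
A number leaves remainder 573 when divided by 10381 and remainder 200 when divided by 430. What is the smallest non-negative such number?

3083730

Write x = 573 + 10381·k. Then 10381·k ≡ 200 − 573 ≡ 57 (mod 430).
Need 10381⁻¹ mod 430. Extended Euclid on (430, 61):
430 = 7·61 + 3
61 = 20·3 + 1
3 = 3·1 + 0
Back-substitute:
1 = 61 − 20·3
1 = −20·430 + 141·61
10381⁻¹ ≡ 141 (mod 430), so k ≡ 141·57 ≡ 297 (mod 430).
x = 573 + 10381·297 = 3083730.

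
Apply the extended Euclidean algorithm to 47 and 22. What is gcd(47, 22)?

1

Repeated division:
47 = 2×22 + 3
22 = 7×3 + 1
3 = 3×1 + 0
gcd(47, 22) = 1.
Back-substituting:
1 = 22 − 7·3
1 = −7·47 + 15·22
So 1 = (-7)·47 + (15)·22.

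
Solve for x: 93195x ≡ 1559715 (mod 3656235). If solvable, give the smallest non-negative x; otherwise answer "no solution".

First find gcd(93195, 3656235):
3656235 = 39×93195 + 21630
93195 = 4×21630 + 6675
21630 = 3×6675 + 1605
6675 = 4×1605 + 255
1605 = 6×255 + 75
255 = 3×75 + 30
75 = 2×30 + 15
30 = 2×15 + 0
gcd = 15 and 15 | 1559715, so solutions exist. Divide through by 15: 6213x ≡ 103981 (mod 243749).
Now find 6213⁻¹ mod 243749:
243749 = 39*6213 + 1442
6213 = 4*1442 + 445
1442 = 3*445 + 107
445 = 4*107 + 17
107 = 6*17 + 5
17 = 3*5 + 2
5 = 2*2 + 1
2 = 2*1 + 0
Back-substitute:
1 = 5 − 2·2
1 = −2·17 + 7·5
1 = 7·107 − 44·17
1 = −44·445 + 183·107
1 = 183·1442 − 593·445
1 = −593·6213 + 2555·1442
1 = 2555·243749 − 100238·6213
So 6213·(-100238) ≡ 1 (mod 243749), i.e. 6213⁻¹ ≡ 143511.
Then x ≡ 143511·103981 ≡ 103511 (mod 243749); the smallest non-negative solution is x = 103511.

103511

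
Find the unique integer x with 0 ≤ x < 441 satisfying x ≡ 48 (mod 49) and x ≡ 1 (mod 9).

244

Write x = 48 + 49·k. Then 49·k ≡ 1 − 48 ≡ 7 (mod 9).
Need 49⁻¹ mod 9. Extended Euclid on (9, 4):
9 = 2*4 + 1
4 = 4*1 + 0
Back-substitute:
1 = 9 − 2·4
49⁻¹ ≡ 7 (mod 9), so k ≡ 7·7 ≡ 4 (mod 9).
x = 48 + 49·4 = 244.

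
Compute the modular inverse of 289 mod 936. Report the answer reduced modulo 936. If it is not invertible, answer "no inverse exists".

gcd(936, 289) by repeated division:
936 = 3×289 + 69
289 = 4×69 + 13
69 = 5×13 + 4
13 = 3×4 + 1
4 = 4×1 + 0
Since gcd(289, 936) = 1, back-substitute to write 1 as a combination:
1 = 13 − 3·4
1 = −3·69 + 16·13
1 = 16·289 − 67·69
1 = −67·936 + 217·289
So 289·217 ≡ 1 (mod 936).

217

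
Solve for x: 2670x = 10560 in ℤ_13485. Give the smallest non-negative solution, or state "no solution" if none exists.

408

First find gcd(2670, 13485):
13485 = 5·2670 + 135
2670 = 19·135 + 105
135 = 1·105 + 30
105 = 3·30 + 15
30 = 2·15 + 0
gcd = 15 and 15 | 10560, so solutions exist. Divide through by 15: 178x ≡ 704 (mod 899).
Now find 178⁻¹ mod 899:
899 = 5·178 + 9
178 = 19·9 + 7
9 = 1·7 + 2
7 = 3·2 + 1
2 = 2·1 + 0
Back-substitute:
1 = 7 − 3·2
1 = −3·9 + 4·7
1 = 4·178 − 79·9
1 = −79·899 + 399·178
So 178⁻¹ ≡ 399 (mod 899).
Then x ≡ 399·704 ≡ 408 (mod 899); the smallest non-negative solution is x = 408.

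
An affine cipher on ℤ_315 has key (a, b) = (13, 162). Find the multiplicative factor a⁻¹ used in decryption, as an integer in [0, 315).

97

Apply the Euclidean algorithm to 315 and 13:
315 = 24×13 + 3
13 = 4×3 + 1
3 = 3×1 + 0
gcd = 1, so the inverse exists. Back-substitute:
1 = 13 − 4·3
1 = −4·315 + 97·13
So 13·97 ≡ 1 (mod 315).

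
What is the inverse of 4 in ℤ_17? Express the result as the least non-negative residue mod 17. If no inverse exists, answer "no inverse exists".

13

Apply the Euclidean algorithm to 17 and 4:
17 = 4·4 + 1
4 = 4·1 + 0
The gcd is 1. Working backward:
1 = 17 − 4·4
Hence 4⁻¹ ≡ -4 ≡ 13 (mod 17).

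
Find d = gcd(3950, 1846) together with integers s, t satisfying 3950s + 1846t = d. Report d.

2

Repeated division:
3950 = 2·1846 + 258
1846 = 7·258 + 40
258 = 6·40 + 18
40 = 2·18 + 4
18 = 4·4 + 2
4 = 2·2 + 0
gcd(3950, 1846) = 2.
Back-substituting:
2 = 18 − 4·4
2 = −4·40 + 9·18
2 = 9·258 − 58·40
2 = −58·1846 + 415·258
2 = 415·3950 − 888·1846
So 2 = (415)·3950 + (-888)·1846.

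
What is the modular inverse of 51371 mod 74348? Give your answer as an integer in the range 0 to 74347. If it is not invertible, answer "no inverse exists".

23003

Extended Euclidean algorithm:
74348 = 1×51371 + 22977
51371 = 2×22977 + 5417
22977 = 4×5417 + 1309
5417 = 4×1309 + 181
1309 = 7×181 + 42
181 = 4×42 + 13
42 = 3×13 + 3
13 = 4×3 + 1
3 = 3×1 + 0
gcd = 1, so the inverse exists. Back-substitute:
1 = 13 − 4·3
1 = −4·42 + 13·13
1 = 13·181 − 56·42
1 = −56·1309 + 405·181
1 = 405·5417 − 1676·1309
1 = −1676·22977 + 7109·5417
1 = 7109·51371 − 15894·22977
1 = −15894·74348 + 23003·51371
So 51371·23003 ≡ 1 (mod 74348).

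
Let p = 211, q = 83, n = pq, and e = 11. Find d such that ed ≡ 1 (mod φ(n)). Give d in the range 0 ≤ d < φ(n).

φ(n) = (p−1)(q−1) = 210·82 = 17220.
Need d with 11·d ≡ 1 (mod 17220). Apply the extended Euclidean algorithm:
17220 = 1565*11 + 5
11 = 2*5 + 1
5 = 5*1 + 0
Back-substitute:
1 = 11 − 2·5
1 = −2·17220 + 3131·11
So 11·3131 ≡ 1 (mod 17220), hence d = 3131.

3131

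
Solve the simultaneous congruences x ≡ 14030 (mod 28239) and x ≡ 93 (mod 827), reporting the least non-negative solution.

22238123

Write x = 14030 + 28239·k. Then 28239·k ≡ 93 − 14030 ≡ 122 (mod 827).
Need 28239⁻¹ mod 827. Extended Euclid on (827, 121):
827 = 6*121 + 101
121 = 1*101 + 20
101 = 5*20 + 1
20 = 20*1 + 0
Back-substitute:
1 = 101 − 5·20
1 = −5·121 + 6·101
1 = 6·827 − 41·121
28239⁻¹ ≡ 786 (mod 827), so k ≡ 786·122 ≡ 787 (mod 827).
x = 14030 + 28239·787 = 22238123.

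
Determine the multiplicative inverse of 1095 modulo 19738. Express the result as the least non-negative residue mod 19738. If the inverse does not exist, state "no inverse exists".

Apply the Euclidean algorithm to 19738 and 1095:
19738 = 18×1095 + 28
1095 = 39×28 + 3
28 = 9×3 + 1
3 = 3×1 + 0
gcd = 1, so the inverse exists. Back-substitute:
1 = 28 − 9·3
1 = −9·1095 + 352·28
1 = 352·19738 − 6345·1095
Thus 1095·(-6345) ≡ 1 (mod 19738); reducing, -6345 mod 19738 = 13393.

13393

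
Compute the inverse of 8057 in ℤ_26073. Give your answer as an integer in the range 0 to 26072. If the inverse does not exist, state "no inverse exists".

4181

Apply the Euclidean algorithm to 26073 and 8057:
26073 = 3*8057 + 1902
8057 = 4*1902 + 449
1902 = 4*449 + 106
449 = 4*106 + 25
106 = 4*25 + 6
25 = 4*6 + 1
6 = 6*1 + 0
gcd = 1, so the inverse exists. Back-substitute:
1 = 25 − 4·6
1 = −4·106 + 17·25
1 = 17·449 − 72·106
1 = −72·1902 + 305·449
1 = 305·8057 − 1292·1902
1 = −1292·26073 + 4181·8057
So 8057·4181 ≡ 1 (mod 26073).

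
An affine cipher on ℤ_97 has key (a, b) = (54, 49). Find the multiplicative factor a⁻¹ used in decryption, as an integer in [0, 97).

Apply the Euclidean algorithm to 97 and 54:
97 = 1*54 + 43
54 = 1*43 + 11
43 = 3*11 + 10
11 = 1*10 + 1
10 = 10*1 + 0
gcd = 1, so the inverse exists. Back-substitute:
1 = 11 − 10
1 = −43 + 4·11
1 = 4·54 − 5·43
1 = −5·97 + 9·54
So 54·9 ≡ 1 (mod 97).

9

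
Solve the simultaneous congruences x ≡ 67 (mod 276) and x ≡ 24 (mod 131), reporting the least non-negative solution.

6967

Write x = 67 + 276·k. Then 276·k ≡ 24 − 67 ≡ 88 (mod 131).
Need 276⁻¹ mod 131. Extended Euclid on (131, 14):
131 = 9×14 + 5
14 = 2×5 + 4
5 = 1×4 + 1
4 = 4×1 + 0
Back-substitute:
1 = 5 − 4
1 = −14 + 3·5
1 = 3·131 − 28·14
276⁻¹ ≡ 103 (mod 131), so k ≡ 103·88 ≡ 25 (mod 131).
x = 67 + 276·25 = 6967.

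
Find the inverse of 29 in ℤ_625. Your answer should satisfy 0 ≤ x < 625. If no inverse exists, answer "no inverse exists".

Extended Euclidean algorithm:
625 = 21×29 + 16
29 = 1×16 + 13
16 = 1×13 + 3
13 = 4×3 + 1
3 = 3×1 + 0
The gcd is 1. Working backward:
1 = 13 − 4·3
1 = −4·16 + 5·13
1 = 5·29 − 9·16
1 = −9·625 + 194·29
So 29·194 ≡ 1 (mod 625).

194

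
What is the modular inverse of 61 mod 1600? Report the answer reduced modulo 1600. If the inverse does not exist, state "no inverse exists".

Apply the Euclidean algorithm to 1600 and 61:
1600 = 26·61 + 14
61 = 4·14 + 5
14 = 2·5 + 4
5 = 1·4 + 1
4 = 4·1 + 0
gcd = 1, so the inverse exists. Back-substitute:
1 = 5 − 4
1 = −14 + 3·5
1 = 3·61 − 13·14
1 = −13·1600 + 341·61
So 61·341 ≡ 1 (mod 1600).

341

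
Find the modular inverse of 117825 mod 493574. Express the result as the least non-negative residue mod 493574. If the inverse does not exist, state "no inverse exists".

Apply the Euclidean algorithm to 493574 and 117825:
493574 = 4*117825 + 22274
117825 = 5*22274 + 6455
22274 = 3*6455 + 2909
6455 = 2*2909 + 637
2909 = 4*637 + 361
637 = 1*361 + 276
361 = 1*276 + 85
276 = 3*85 + 21
85 = 4*21 + 1
21 = 21*1 + 0
gcd = 1, so the inverse exists. Back-substitute:
1 = 85 − 4·21
1 = −4·276 + 13·85
1 = 13·361 − 17·276
1 = −17·637 + 30·361
1 = 30·2909 − 137·637
1 = −137·6455 + 304·2909
1 = 304·22274 − 1049·6455
1 = −1049·117825 + 5549·22274
1 = 5549·493574 − 23245·117825
Thus 117825·(-23245) ≡ 1 (mod 493574); reducing, -23245 mod 493574 = 470329.

470329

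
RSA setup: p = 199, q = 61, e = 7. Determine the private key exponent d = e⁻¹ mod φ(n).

10183

φ(n) = (p−1)(q−1) = 198·60 = 11880.
Need d with 7·d ≡ 1 (mod 11880). Apply the extended Euclidean algorithm:
11880 = 1697×7 + 1
7 = 7×1 + 0
Back-substitute:
1 = 11880 − 1697·7
So 7·(-1697) ≡ 1 (mod 11880), hence d ≡ -1697 ≡ 10183 (mod 11880).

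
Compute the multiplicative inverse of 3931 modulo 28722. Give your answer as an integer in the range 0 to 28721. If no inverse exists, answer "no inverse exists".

gcd(28722, 3931) by repeated division:
28722 = 7·3931 + 1205
3931 = 3·1205 + 316
1205 = 3·316 + 257
316 = 1·257 + 59
257 = 4·59 + 21
59 = 2·21 + 17
21 = 1·17 + 4
17 = 4·4 + 1
4 = 4·1 + 0
The gcd is 1. Working backward:
1 = 17 − 4·4
1 = −4·21 + 5·17
1 = 5·59 − 14·21
1 = −14·257 + 61·59
1 = 61·316 − 75·257
1 = −75·1205 + 286·316
1 = 286·3931 − 933·1205
1 = −933·28722 + 6817·3931
So 3931·6817 ≡ 1 (mod 28722).

6817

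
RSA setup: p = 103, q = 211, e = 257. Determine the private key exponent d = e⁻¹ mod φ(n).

φ(n) = (p−1)(q−1) = 102·210 = 21420.
Need d with 257·d ≡ 1 (mod 21420). Apply the extended Euclidean algorithm:
21420 = 83×257 + 89
257 = 2×89 + 79
89 = 1×79 + 10
79 = 7×10 + 9
10 = 1×9 + 1
9 = 9×1 + 0
Back-substitute:
1 = 10 − 9
1 = −79 + 8·10
1 = 8·89 − 9·79
1 = −9·257 + 26·89
1 = 26·21420 − 2167·257
So 257·(-2167) ≡ 1 (mod 21420), hence d ≡ -2167 ≡ 19253 (mod 21420).

19253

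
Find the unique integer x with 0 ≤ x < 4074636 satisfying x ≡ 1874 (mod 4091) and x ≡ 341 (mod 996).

Write x = 1874 + 4091·k. Then 4091·k ≡ 341 − 1874 ≡ 459 (mod 996).
Need 4091⁻¹ mod 996. Extended Euclid on (996, 107):
996 = 9·107 + 33
107 = 3·33 + 8
33 = 4·8 + 1
8 = 8·1 + 0
Back-substitute:
1 = 33 − 4·8
1 = −4·107 + 13·33
1 = 13·996 − 121·107
4091⁻¹ ≡ 875 (mod 996), so k ≡ 875·459 ≡ 237 (mod 996).
x = 1874 + 4091·237 = 971441.

971441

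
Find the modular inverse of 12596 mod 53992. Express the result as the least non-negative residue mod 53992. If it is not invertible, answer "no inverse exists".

Compute gcd(12596, 53992):
53992 = 4·12596 + 3608
12596 = 3·3608 + 1772
3608 = 2·1772 + 64
1772 = 27·64 + 44
64 = 1·44 + 20
44 = 2·20 + 4
20 = 5·4 + 0
gcd(12596, 53992) = 4 ≠ 1, so 12596 has no multiplicative inverse modulo 53992.

no inverse exists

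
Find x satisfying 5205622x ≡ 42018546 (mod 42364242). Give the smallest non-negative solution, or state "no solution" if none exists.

7615326

First find gcd(5205622, 42364242):
42364242 = 8×5205622 + 719266
5205622 = 7×719266 + 170760
719266 = 4×170760 + 36226
170760 = 4×36226 + 25856
36226 = 1×25856 + 10370
25856 = 2×10370 + 5116
10370 = 2×5116 + 138
5116 = 37×138 + 10
138 = 13×10 + 8
10 = 1×8 + 2
8 = 4×2 + 0
gcd = 2 and 2 | 42018546, so solutions exist. Divide through by 2: 2602811x ≡ 21009273 (mod 21182121).
Now find 2602811⁻¹ mod 21182121:
21182121 = 8*2602811 + 359633
2602811 = 7*359633 + 85380
359633 = 4*85380 + 18113
85380 = 4*18113 + 12928
18113 = 1*12928 + 5185
12928 = 2*5185 + 2558
5185 = 2*2558 + 69
2558 = 37*69 + 5
69 = 13*5 + 4
5 = 1*4 + 1
4 = 4*1 + 0
Back-substitute:
1 = 5 − 4
1 = −69 + 14·5
1 = 14·2558 − 519·69
1 = −519·5185 + 1052·2558
1 = 1052·12928 − 2623·5185
1 = −2623·18113 + 3675·12928
1 = 3675·85380 − 17323·18113
1 = −17323·359633 + 72967·85380
1 = 72967·2602811 − 528092·359633
1 = −528092·21182121 + 4297703·2602811
So 2602811⁻¹ ≡ 4297703 (mod 21182121).
Then x ≡ 4297703·21009273 ≡ 7615326 (mod 21182121); the smallest non-negative solution is x = 7615326.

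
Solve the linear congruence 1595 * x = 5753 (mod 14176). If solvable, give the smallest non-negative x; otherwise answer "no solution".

First find gcd(1595, 14176):
14176 = 8*1595 + 1416
1595 = 1*1416 + 179
1416 = 7*179 + 163
179 = 1*163 + 16
163 = 10*16 + 3
16 = 5*3 + 1
3 = 3*1 + 0
gcd = 1, so a unique solution mod 14176 exists.
Back-substitute for the Bézout coefficients:
1 = 16 − 5·3
1 = −5·163 + 51·16
1 = 51·179 − 56·163
1 = −56·1416 + 443·179
1 = 443·1595 − 499·1416
1 = −499·14176 + 4435·1595
So 1595·(4435) ≡ 1 (mod 14176), giving 1595⁻¹ ≡ 4435.
x ≡ 1595⁻¹·5753 ≡ 4435·5753 ≡ 11931 (mod 14176).

11931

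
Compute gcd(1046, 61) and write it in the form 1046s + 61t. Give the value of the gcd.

Repeated division:
1046 = 17·61 + 9
61 = 6·9 + 7
9 = 1·7 + 2
7 = 3·2 + 1
2 = 2·1 + 0
gcd(1046, 61) = 1.
Back-substituting:
1 = 7 − 3·2
1 = −3·9 + 4·7
1 = 4·61 − 27·9
1 = −27·1046 + 463·61
So 1 = (-27)·1046 + (463)·61.

1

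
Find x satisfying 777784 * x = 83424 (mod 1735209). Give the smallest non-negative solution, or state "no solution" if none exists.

gcd(777784, 1735209):
1735209 = 2*777784 + 179641
777784 = 4*179641 + 59220
179641 = 3*59220 + 1981
59220 = 29*1981 + 1771
1981 = 1*1771 + 210
1771 = 8*210 + 91
210 = 2*91 + 28
91 = 3*28 + 7
28 = 4*7 + 0
gcd = 7, but 7 ∤ 83424, so the congruence has no solution.

no solution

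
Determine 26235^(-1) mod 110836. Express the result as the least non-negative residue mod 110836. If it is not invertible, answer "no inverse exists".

Euclidean algorithm on 110836, 26235:
110836 = 4*26235 + 5896
26235 = 4*5896 + 2651
5896 = 2*2651 + 594
2651 = 4*594 + 275
594 = 2*275 + 44
275 = 6*44 + 11
44 = 4*11 + 0
gcd(26235, 110836) = 11 ≠ 1, so 26235 has no multiplicative inverse modulo 110836.

no inverse exists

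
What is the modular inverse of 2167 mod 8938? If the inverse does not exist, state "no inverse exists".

Apply the Euclidean algorithm to 8938 and 2167:
8938 = 4*2167 + 270
2167 = 8*270 + 7
270 = 38*7 + 4
7 = 1*4 + 3
4 = 1*3 + 1
3 = 3*1 + 0
Since gcd(2167, 8938) = 1, back-substitute to write 1 as a combination:
1 = 4 − 3
1 = −7 + 2·4
1 = 2·270 − 77·7
1 = −77·2167 + 618·270
1 = 618·8938 − 2549·2167
Thus 2167·(-2549) ≡ 1 (mod 8938); reducing, -2549 mod 8938 = 6389.

6389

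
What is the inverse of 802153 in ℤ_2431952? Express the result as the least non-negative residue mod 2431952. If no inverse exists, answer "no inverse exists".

Apply the Euclidean algorithm to 2431952 and 802153:
2431952 = 3*802153 + 25493
802153 = 31*25493 + 11870
25493 = 2*11870 + 1753
11870 = 6*1753 + 1352
1753 = 1*1352 + 401
1352 = 3*401 + 149
401 = 2*149 + 103
149 = 1*103 + 46
103 = 2*46 + 11
46 = 4*11 + 2
11 = 5*2 + 1
2 = 2*1 + 0
The gcd is 1. Working backward:
1 = 11 − 5·2
1 = −5·46 + 21·11
1 = 21·103 − 47·46
1 = −47·149 + 68·103
1 = 68·401 − 183·149
1 = −183·1352 + 617·401
1 = 617·1753 − 800·1352
1 = −800·11870 + 5417·1753
1 = 5417·25493 − 11634·11870
1 = −11634·802153 + 366071·25493
1 = 366071·2431952 − 1109847·802153
So 802153·(-1109847) ≡ 1 (mod 2431952), and -1109847 ≡ 1322105 (mod 2431952).

1322105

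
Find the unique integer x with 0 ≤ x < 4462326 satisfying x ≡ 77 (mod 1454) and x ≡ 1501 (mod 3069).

Write x = 77 + 1454·k. Then 1454·k ≡ 1501 − 77 ≡ 1424 (mod 3069).
Need 1454⁻¹ mod 3069. Extended Euclid on (3069, 1454):
3069 = 2·1454 + 161
1454 = 9·161 + 5
161 = 32·5 + 1
5 = 5·1 + 0
Back-substitute:
1 = 161 − 32·5
1 = −32·1454 + 289·161
1 = 289·3069 − 610·1454
1454⁻¹ ≡ 2459 (mod 3069), so k ≡ 2459·1424 ≡ 2956 (mod 3069).
x = 77 + 1454·2956 = 4298101.

4298101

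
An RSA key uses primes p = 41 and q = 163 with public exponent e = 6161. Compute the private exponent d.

1361

φ(n) = (p−1)(q−1) = 40·162 = 6480.
Need d with 6161·d ≡ 1 (mod 6480). Apply the extended Euclidean algorithm:
6480 = 1×6161 + 319
6161 = 19×319 + 100
319 = 3×100 + 19
100 = 5×19 + 5
19 = 3×5 + 4
5 = 1×4 + 1
4 = 4×1 + 0
Back-substitute:
1 = 5 − 4
1 = −19 + 4·5
1 = 4·100 − 21·19
1 = −21·319 + 67·100
1 = 67·6161 − 1294·319
1 = −1294·6480 + 1361·6161
So 6161·1361 ≡ 1 (mod 6480), hence d = 1361.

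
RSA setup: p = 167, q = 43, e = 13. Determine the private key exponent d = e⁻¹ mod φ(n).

1609

φ(n) = (p−1)(q−1) = 166·42 = 6972.
Need d with 13·d ≡ 1 (mod 6972). Apply the extended Euclidean algorithm:
6972 = 536*13 + 4
13 = 3*4 + 1
4 = 4*1 + 0
Back-substitute:
1 = 13 − 3·4
1 = −3·6972 + 1609·13
So 13·1609 ≡ 1 (mod 6972), hence d = 1609.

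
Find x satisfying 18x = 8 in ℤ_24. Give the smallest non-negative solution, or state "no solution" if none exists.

gcd(18, 24):
24 = 1·18 + 6
18 = 3·6 + 0
gcd = 6, but 6 ∤ 8, so the congruence has no solution.

no solution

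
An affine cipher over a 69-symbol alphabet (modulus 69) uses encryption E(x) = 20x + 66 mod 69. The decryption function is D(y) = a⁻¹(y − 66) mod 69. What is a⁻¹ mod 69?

38

Extended Euclidean algorithm:
69 = 3·20 + 9
20 = 2·9 + 2
9 = 4·2 + 1
2 = 2·1 + 0
gcd = 1, so the inverse exists. Back-substitute:
1 = 9 − 4·2
1 = −4·20 + 9·9
1 = 9·69 − 31·20
Hence 20⁻¹ ≡ -31 ≡ 38 (mod 69).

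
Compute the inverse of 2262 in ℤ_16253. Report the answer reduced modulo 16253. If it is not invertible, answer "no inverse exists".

gcd(16253, 2262) by repeated division:
16253 = 7*2262 + 419
2262 = 5*419 + 167
419 = 2*167 + 85
167 = 1*85 + 82
85 = 1*82 + 3
82 = 27*3 + 1
3 = 3*1 + 0
Since gcd(2262, 16253) = 1, back-substitute to write 1 as a combination:
1 = 82 − 27·3
1 = −27·85 + 28·82
1 = 28·167 − 55·85
1 = −55·419 + 138·167
1 = 138·2262 − 745·419
1 = −745·16253 + 5353·2262
So 2262·5353 ≡ 1 (mod 16253).

5353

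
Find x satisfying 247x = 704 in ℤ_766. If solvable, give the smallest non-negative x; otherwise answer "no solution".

First find gcd(247, 766):
766 = 3×247 + 25
247 = 9×25 + 22
25 = 1×22 + 3
22 = 7×3 + 1
3 = 3×1 + 0
gcd = 1, so a unique solution mod 766 exists.
Back-substitute for the Bézout coefficients:
1 = 22 − 7·3
1 = −7·25 + 8·22
1 = 8·247 − 79·25
1 = −79·766 + 245·247
So 247·(245) ≡ 1 (mod 766), giving 247⁻¹ ≡ 245.
x ≡ 247⁻¹·704 ≡ 245·704 ≡ 130 (mod 766).

130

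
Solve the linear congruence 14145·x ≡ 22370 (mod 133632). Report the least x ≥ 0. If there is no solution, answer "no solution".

gcd(14145, 133632):
133632 = 9×14145 + 6327
14145 = 2×6327 + 1491
6327 = 4×1491 + 363
1491 = 4×363 + 39
363 = 9×39 + 12
39 = 3×12 + 3
12 = 4×3 + 0
gcd = 3, but 3 ∤ 22370, so the congruence has no solution.

no solution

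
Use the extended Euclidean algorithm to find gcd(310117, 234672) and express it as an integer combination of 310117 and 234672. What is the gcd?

1

Repeated division:
310117 = 1*234672 + 75445
234672 = 3*75445 + 8337
75445 = 9*8337 + 412
8337 = 20*412 + 97
412 = 4*97 + 24
97 = 4*24 + 1
24 = 24*1 + 0
gcd(310117, 234672) = 1.
Back-substituting:
1 = 97 − 4·24
1 = −4·412 + 17·97
1 = 17·8337 − 344·412
1 = −344·75445 + 3113·8337
1 = 3113·234672 − 9683·75445
1 = −9683·310117 + 12796·234672
So 1 = (-9683)·310117 + (12796)·234672.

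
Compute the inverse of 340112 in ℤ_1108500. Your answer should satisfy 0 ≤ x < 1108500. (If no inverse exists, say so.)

no inverse exists

Euclidean algorithm on 1108500, 340112:
1108500 = 3·340112 + 88164
340112 = 3·88164 + 75620
88164 = 1·75620 + 12544
75620 = 6·12544 + 356
12544 = 35·356 + 84
356 = 4·84 + 20
84 = 4·20 + 4
20 = 5·4 + 0
gcd(340112, 1108500) = 4 ≠ 1, so 340112 has no multiplicative inverse modulo 1108500.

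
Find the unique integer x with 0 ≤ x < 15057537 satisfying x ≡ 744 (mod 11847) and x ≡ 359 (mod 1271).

Write x = 744 + 11847·k. Then 11847·k ≡ 359 − 744 ≡ 886 (mod 1271).
Need 11847⁻¹ mod 1271. Extended Euclid on (1271, 408):
1271 = 3·408 + 47
408 = 8·47 + 32
47 = 1·32 + 15
32 = 2·15 + 2
15 = 7·2 + 1
2 = 2·1 + 0
Back-substitute:
1 = 15 − 7·2
1 = −7·32 + 15·15
1 = 15·47 − 22·32
1 = −22·408 + 191·47
1 = 191·1271 − 595·408
11847⁻¹ ≡ 676 (mod 1271), so k ≡ 676·886 ≡ 295 (mod 1271).
x = 744 + 11847·295 = 3495609.

3495609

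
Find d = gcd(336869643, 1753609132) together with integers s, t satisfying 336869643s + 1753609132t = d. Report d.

11

Euclidean algorithm:
1753609132 = 5·336869643 + 69260917
336869643 = 4·69260917 + 59825975
69260917 = 1·59825975 + 9434942
59825975 = 6·9434942 + 3216323
9434942 = 2·3216323 + 3002296
3216323 = 1·3002296 + 214027
3002296 = 14·214027 + 5918
214027 = 36·5918 + 979
5918 = 6·979 + 44
979 = 22·44 + 11
44 = 4·11 + 0
gcd(336869643, 1753609132) = 11.
Express as a combination:
11 = 979 − 22·44
11 = −22·5918 + 133·979
11 = 133·214027 − 4810·5918
11 = −4810·3002296 + 67473·214027
11 = 67473·3216323 − 72283·3002296
11 = −72283·9434942 + 212039·3216323
11 = 212039·59825975 − 1344517·9434942
11 = −1344517·69260917 + 1556556·59825975
11 = 1556556·336869643 − 7570741·69260917
11 = −7570741·1753609132 + 39410261·336869643
So 11 = (-7570741)·1753609132 + (39410261)·336869643.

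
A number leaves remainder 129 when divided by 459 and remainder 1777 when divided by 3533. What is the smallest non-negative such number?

Write x = 129 + 459·k. Then 459·k ≡ 1777 − 129 ≡ 1648 (mod 3533).
Need 459⁻¹ mod 3533. Extended Euclid on (3533, 459):
3533 = 7×459 + 320
459 = 1×320 + 139
320 = 2×139 + 42
139 = 3×42 + 13
42 = 3×13 + 3
13 = 4×3 + 1
3 = 3×1 + 0
Back-substitute:
1 = 13 − 4·3
1 = −4·42 + 13·13
1 = 13·139 − 43·42
1 = −43·320 + 99·139
1 = 99·459 − 142·320
1 = −142·3533 + 1093·459
459⁻¹ ≡ 1093 (mod 3533), so k ≡ 1093·1648 ≡ 2967 (mod 3533).
x = 129 + 459·2967 = 1361982.

1361982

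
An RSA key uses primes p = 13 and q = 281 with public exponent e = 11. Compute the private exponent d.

611

φ(n) = (p−1)(q−1) = 12·280 = 3360.
Need d with 11·d ≡ 1 (mod 3360). Apply the extended Euclidean algorithm:
3360 = 305·11 + 5
11 = 2·5 + 1
5 = 5·1 + 0
Back-substitute:
1 = 11 − 2·5
1 = −2·3360 + 611·11
So 11·611 ≡ 1 (mod 3360), hence d = 611.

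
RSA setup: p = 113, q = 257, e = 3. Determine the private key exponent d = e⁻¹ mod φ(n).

φ(n) = (p−1)(q−1) = 112·256 = 28672.
Need d with 3·d ≡ 1 (mod 28672). Apply the extended Euclidean algorithm:
28672 = 9557*3 + 1
3 = 3*1 + 0
Back-substitute:
1 = 28672 − 9557·3
So 3·(-9557) ≡ 1 (mod 28672), hence d ≡ -9557 ≡ 19115 (mod 28672).

19115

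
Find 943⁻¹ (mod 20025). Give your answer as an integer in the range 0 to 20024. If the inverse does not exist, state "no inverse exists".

Run Euclid on (20025, 943):
20025 = 21*943 + 222
943 = 4*222 + 55
222 = 4*55 + 2
55 = 27*2 + 1
2 = 2*1 + 0
Since gcd(943, 20025) = 1, back-substitute to write 1 as a combination:
1 = 55 − 27·2
1 = −27·222 + 109·55
1 = 109·943 − 463·222
1 = −463·20025 + 9832·943
So 943·9832 ≡ 1 (mod 20025).

9832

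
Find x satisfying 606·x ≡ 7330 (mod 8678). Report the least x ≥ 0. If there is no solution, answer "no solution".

First find gcd(606, 8678):
8678 = 14·606 + 194
606 = 3·194 + 24
194 = 8·24 + 2
24 = 12·2 + 0
gcd = 2 and 2 | 7330, so solutions exist. Divide through by 2: 303x ≡ 3665 (mod 4339).
Now find 303⁻¹ mod 4339:
4339 = 14×303 + 97
303 = 3×97 + 12
97 = 8×12 + 1
12 = 12×1 + 0
Back-substitute:
1 = 97 − 8·12
1 = −8·303 + 25·97
1 = 25·4339 − 358·303
So 303·(-358) ≡ 1 (mod 4339), i.e. 303⁻¹ ≡ 3981.
Then x ≡ 3981·3665 ≡ 2647 (mod 4339); the smallest non-negative solution is x = 2647.

2647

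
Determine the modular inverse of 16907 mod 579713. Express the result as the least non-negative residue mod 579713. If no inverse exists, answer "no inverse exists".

436182

Run Euclid on (579713, 16907):
579713 = 34×16907 + 4875
16907 = 3×4875 + 2282
4875 = 2×2282 + 311
2282 = 7×311 + 105
311 = 2×105 + 101
105 = 1×101 + 4
101 = 25×4 + 1
4 = 4×1 + 0
Since gcd(16907, 579713) = 1, back-substitute to write 1 as a combination:
1 = 101 − 25·4
1 = −25·105 + 26·101
1 = 26·311 − 77·105
1 = −77·2282 + 565·311
1 = 565·4875 − 1207·2282
1 = −1207·16907 + 4186·4875
1 = 4186·579713 − 143531·16907
Hence 16907⁻¹ ≡ -143531 ≡ 436182 (mod 579713).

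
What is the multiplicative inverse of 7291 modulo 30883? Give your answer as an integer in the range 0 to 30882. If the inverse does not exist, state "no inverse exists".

gcd(30883, 7291) by repeated division:
30883 = 4×7291 + 1719
7291 = 4×1719 + 415
1719 = 4×415 + 59
415 = 7×59 + 2
59 = 29×2 + 1
2 = 2×1 + 0
Since gcd(7291, 30883) = 1, back-substitute to write 1 as a combination:
1 = 59 − 29·2
1 = −29·415 + 204·59
1 = 204·1719 − 845·415
1 = −845·7291 + 3584·1719
1 = 3584·30883 − 15181·7291
So 7291·(-15181) ≡ 1 (mod 30883), and -15181 ≡ 15702 (mod 30883).

15702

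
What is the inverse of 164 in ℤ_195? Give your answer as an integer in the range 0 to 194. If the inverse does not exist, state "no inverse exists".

44

Extended Euclidean algorithm:
195 = 1×164 + 31
164 = 5×31 + 9
31 = 3×9 + 4
9 = 2×4 + 1
4 = 4×1 + 0
gcd = 1, so the inverse exists. Back-substitute:
1 = 9 − 2·4
1 = −2·31 + 7·9
1 = 7·164 − 37·31
1 = −37·195 + 44·164
So 164·44 ≡ 1 (mod 195).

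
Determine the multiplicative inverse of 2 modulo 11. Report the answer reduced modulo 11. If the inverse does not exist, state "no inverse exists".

Apply the Euclidean algorithm to 11 and 2:
11 = 5×2 + 1
2 = 2×1 + 0
Since gcd(2, 11) = 1, back-substitute to write 1 as a combination:
1 = 11 − 5·2
So 2·(-5) ≡ 1 (mod 11), and -5 ≡ 6 (mod 11).

6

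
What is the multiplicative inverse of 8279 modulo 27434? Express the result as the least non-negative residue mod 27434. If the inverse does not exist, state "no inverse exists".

6465

gcd(27434, 8279) by repeated division:
27434 = 3*8279 + 2597
8279 = 3*2597 + 488
2597 = 5*488 + 157
488 = 3*157 + 17
157 = 9*17 + 4
17 = 4*4 + 1
4 = 4*1 + 0
gcd = 1, so the inverse exists. Back-substitute:
1 = 17 − 4·4
1 = −4·157 + 37·17
1 = 37·488 − 115·157
1 = −115·2597 + 612·488
1 = 612·8279 − 1951·2597
1 = −1951·27434 + 6465·8279
So 8279·6465 ≡ 1 (mod 27434).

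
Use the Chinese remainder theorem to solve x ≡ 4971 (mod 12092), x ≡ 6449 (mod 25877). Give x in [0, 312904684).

98494311

Write x = 4971 + 12092·k. Then 12092·k ≡ 6449 − 4971 ≡ 1478 (mod 25877).
Need 12092⁻¹ mod 25877. Extended Euclid on (25877, 12092):
25877 = 2×12092 + 1693
12092 = 7×1693 + 241
1693 = 7×241 + 6
241 = 40×6 + 1
6 = 6×1 + 0
Back-substitute:
1 = 241 − 40·6
1 = −40·1693 + 281·241
1 = 281·12092 − 2007·1693
1 = −2007·25877 + 4295·12092
12092⁻¹ ≡ 4295 (mod 25877), so k ≡ 4295·1478 ≡ 8145 (mod 25877).
x = 4971 + 12092·8145 = 98494311.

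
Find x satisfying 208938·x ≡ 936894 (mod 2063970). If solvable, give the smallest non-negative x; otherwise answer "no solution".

First find gcd(208938, 2063970):
2063970 = 9·208938 + 183528
208938 = 1·183528 + 25410
183528 = 7·25410 + 5658
25410 = 4·5658 + 2778
5658 = 2·2778 + 102
2778 = 27·102 + 24
102 = 4·24 + 6
24 = 4·6 + 0
gcd = 6 and 6 | 936894, so solutions exist. Divide through by 6: 34823x ≡ 156149 (mod 343995).
Now find 34823⁻¹ mod 343995:
343995 = 9*34823 + 30588
34823 = 1*30588 + 4235
30588 = 7*4235 + 943
4235 = 4*943 + 463
943 = 2*463 + 17
463 = 27*17 + 4
17 = 4*4 + 1
4 = 4*1 + 0
Back-substitute:
1 = 17 − 4·4
1 = −4·463 + 109·17
1 = 109·943 − 222·463
1 = −222·4235 + 997·943
1 = 997·30588 − 7201·4235
1 = −7201·34823 + 8198·30588
1 = 8198·343995 − 80983·34823
So 34823·(-80983) ≡ 1 (mod 343995), i.e. 34823⁻¹ ≡ 263012.
Then x ≡ 263012·156149 ≡ 185728 (mod 343995); the smallest non-negative solution is x = 185728.

185728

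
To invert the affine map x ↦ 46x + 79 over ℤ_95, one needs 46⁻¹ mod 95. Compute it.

31

Extended Euclidean algorithm:
95 = 2·46 + 3
46 = 15·3 + 1
3 = 3·1 + 0
gcd = 1, so the inverse exists. Back-substitute:
1 = 46 − 15·3
1 = −15·95 + 31·46
So 46·31 ≡ 1 (mod 95).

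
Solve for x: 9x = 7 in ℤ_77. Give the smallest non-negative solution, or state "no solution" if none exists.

First find gcd(9, 77):
77 = 8*9 + 5
9 = 1*5 + 4
5 = 1*4 + 1
4 = 4*1 + 0
gcd = 1, so a unique solution mod 77 exists.
Back-substitute for the Bézout coefficients:
1 = 5 − 4
1 = −9 + 2·5
1 = 2·77 − 17·9
So 9·(-17) ≡ 1 (mod 77), giving 9⁻¹ ≡ 60.
x ≡ 9⁻¹·7 ≡ 60·7 ≡ 35 (mod 77).

35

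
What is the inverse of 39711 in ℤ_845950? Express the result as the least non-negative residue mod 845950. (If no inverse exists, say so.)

Euclidean algorithm on 845950, 39711:
845950 = 21*39711 + 12019
39711 = 3*12019 + 3654
12019 = 3*3654 + 1057
3654 = 3*1057 + 483
1057 = 2*483 + 91
483 = 5*91 + 28
91 = 3*28 + 7
28 = 4*7 + 0
Since gcd = 7 > 1, 39711 is not a unit mod 845950.

no inverse exists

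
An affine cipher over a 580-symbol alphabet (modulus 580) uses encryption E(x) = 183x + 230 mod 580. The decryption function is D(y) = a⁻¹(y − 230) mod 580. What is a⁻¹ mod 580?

187

Run Euclid on (580, 183):
580 = 3·183 + 31
183 = 5·31 + 28
31 = 1·28 + 3
28 = 9·3 + 1
3 = 3·1 + 0
gcd = 1, so the inverse exists. Back-substitute:
1 = 28 − 9·3
1 = −9·31 + 10·28
1 = 10·183 − 59·31
1 = −59·580 + 187·183
So 183·187 ≡ 1 (mod 580).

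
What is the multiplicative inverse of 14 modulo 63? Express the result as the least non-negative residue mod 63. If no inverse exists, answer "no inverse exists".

Euclidean algorithm on 63, 14:
63 = 4·14 + 7
14 = 2·7 + 0
gcd(14, 63) = 7 ≠ 1, so 14 has no multiplicative inverse modulo 63.

no inverse exists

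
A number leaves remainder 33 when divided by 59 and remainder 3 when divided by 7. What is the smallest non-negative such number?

Write x = 33 + 59·k. Then 59·k ≡ 3 − 33 ≡ 5 (mod 7).
Need 59⁻¹ mod 7. Extended Euclid on (7, 3):
7 = 2*3 + 1
3 = 3*1 + 0
Back-substitute:
1 = 7 − 2·3
59⁻¹ ≡ 5 (mod 7), so k ≡ 5·5 ≡ 4 (mod 7).
x = 33 + 59·4 = 269.

269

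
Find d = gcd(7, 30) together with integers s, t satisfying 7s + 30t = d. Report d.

1

Euclidean algorithm:
30 = 4×7 + 2
7 = 3×2 + 1
2 = 2×1 + 0
gcd(7, 30) = 1.
Working backward:
1 = 7 − 3·2
1 = −3·30 + 13·7
So 1 = (-3)·30 + (13)·7.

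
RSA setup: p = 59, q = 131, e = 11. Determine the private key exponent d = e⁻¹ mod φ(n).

φ(n) = (p−1)(q−1) = 58·130 = 7540.
Need d with 11·d ≡ 1 (mod 7540). Apply the extended Euclidean algorithm:
7540 = 685·11 + 5
11 = 2·5 + 1
5 = 5·1 + 0
Back-substitute:
1 = 11 − 2·5
1 = −2·7540 + 1371·11
So 11·1371 ≡ 1 (mod 7540), hence d = 1371.

1371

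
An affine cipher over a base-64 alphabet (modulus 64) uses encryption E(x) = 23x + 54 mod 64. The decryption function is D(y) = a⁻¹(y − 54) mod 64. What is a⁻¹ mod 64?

Apply the Euclidean algorithm to 64 and 23:
64 = 2*23 + 18
23 = 1*18 + 5
18 = 3*5 + 3
5 = 1*3 + 2
3 = 1*2 + 1
2 = 2*1 + 0
Since gcd(23, 64) = 1, back-substitute to write 1 as a combination:
1 = 3 − 2
1 = −5 + 2·3
1 = 2·18 − 7·5
1 = −7·23 + 9·18
1 = 9·64 − 25·23
Hence 23⁻¹ ≡ -25 ≡ 39 (mod 64).

39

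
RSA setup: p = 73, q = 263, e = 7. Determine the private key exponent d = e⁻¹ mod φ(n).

φ(n) = (p−1)(q−1) = 72·262 = 18864.
Need d with 7·d ≡ 1 (mod 18864). Apply the extended Euclidean algorithm:
18864 = 2694*7 + 6
7 = 1*6 + 1
6 = 6*1 + 0
Back-substitute:
1 = 7 − 6
1 = −18864 + 2695·7
So 7·2695 ≡ 1 (mod 18864), hence d = 2695.

2695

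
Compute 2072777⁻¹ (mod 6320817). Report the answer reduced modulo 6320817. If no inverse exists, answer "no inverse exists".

Run Euclid on (6320817, 2072777):
6320817 = 3*2072777 + 102486
2072777 = 20*102486 + 23057
102486 = 4*23057 + 10258
23057 = 2*10258 + 2541
10258 = 4*2541 + 94
2541 = 27*94 + 3
94 = 31*3 + 1
3 = 3*1 + 0
gcd = 1, so the inverse exists. Back-substitute:
1 = 94 − 31·3
1 = −31·2541 + 838·94
1 = 838·10258 − 3383·2541
1 = −3383·23057 + 7604·10258
1 = 7604·102486 − 33799·23057
1 = −33799·2072777 + 683584·102486
1 = 683584·6320817 − 2084551·2072777
Hence 2072777⁻¹ ≡ -2084551 ≡ 4236266 (mod 6320817).

4236266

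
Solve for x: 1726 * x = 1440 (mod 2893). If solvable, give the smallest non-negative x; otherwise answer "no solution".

First find gcd(1726, 2893):
2893 = 1*1726 + 1167
1726 = 1*1167 + 559
1167 = 2*559 + 49
559 = 11*49 + 20
49 = 2*20 + 9
20 = 2*9 + 2
9 = 4*2 + 1
2 = 2*1 + 0
gcd = 1, so a unique solution mod 2893 exists.
Back-substitute for the Bézout coefficients:
1 = 9 − 4·2
1 = −4·20 + 9·9
1 = 9·49 − 22·20
1 = −22·559 + 251·49
1 = 251·1167 − 524·559
1 = −524·1726 + 775·1167
1 = 775·2893 − 1299·1726
So 1726·(-1299) ≡ 1 (mod 2893), giving 1726⁻¹ ≡ 1594.
x ≡ 1726⁻¹·1440 ≡ 1594·1440 ≡ 1211 (mod 2893).

1211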